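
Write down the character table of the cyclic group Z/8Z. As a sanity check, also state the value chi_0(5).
Character table of Z/8Z (irreps indexed chi_0,...,chi_7 with chi_k(m) = zeta_8^(k*m), zeta_8 = exp(2*pi*i/8)):
  irrep \ class  {0} (size 1)  {1} (size 1)    {2} (size 1)  {3} (size 1)    {4} (size 1)  {5} (size 1)    {6} (size 1)  {7} (size 1)  
  chi_0          1             1               1             1               1             1               1             1             
  chi_1          1             exp(I*pi/4)     I             exp(3*I*pi/4)   -1            exp(-3*I*pi/4)  -I            exp(-I*pi/4)  
  chi_2          1             I               -1            -I              1             I               -1            -I            
  chi_3          1             exp(3*I*pi/4)   -I            exp(I*pi/4)     -1            exp(-I*pi/4)    I             exp(-3*I*pi/4)
  chi_4          1             -1              1             -1              1             -1              1             -1            
  chi_5          1             exp(-3*I*pi/4)  I             exp(-I*pi/4)    -1            exp(I*pi/4)     -I            exp(3*I*pi/4) 
  chi_6          1             -I              -1            I               1             -I              -1            I             
  chi_7          1             exp(-I*pi/4)    -I            exp(-3*I*pi/4)  -1            exp(3*I*pi/4)   I             exp(I*pi/4)   

Spot check: chi_0(5) = zeta_8^(0*5) = zeta_8^0 = 1.

Details: Z/8Z is abelian, so all 8 irreducible complex representations are 1-dimensional. They are given by chi_k(m) = zeta_8^(k*m) for k = 0,...,7. Row orthogonality: sum_m chi_k(m) conj(chi_l(m)) = 8 * [k = l].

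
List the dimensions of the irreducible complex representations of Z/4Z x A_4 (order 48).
Dimensions: 1, 1, 1, 1, 1, 1, 1, 1, 1, 1, 1, 1, 3, 3, 3, 3

Reasoning: There are 16 irreducibles (= number of conjugacy classes). Their dimensions d_i satisfy sum d_i^2 = |G| = 48: 1 + 1 + 1 + 1 + 1 + 1 + 1 + 1 + 1 + 1 + 1 + 1 + 9 + 9 + 9 + 9 = 48. (For the product with Z/4Z: each of the 4 1-dim characters of Z/4Z tensors with each irrep of A_4, giving 4 copies of each A_4-dimension.)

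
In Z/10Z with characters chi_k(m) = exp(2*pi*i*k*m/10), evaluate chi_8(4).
chi_8(4) = zeta_10^32 = exp(2*I*pi/5)

Argument: chi_8(4) = zeta_10^(8*4) = zeta_10^32. Since zeta_10^10 = 1, this equals zeta_10^2 = exp(2*pi*i*2/10) = exp(2*I*pi/5).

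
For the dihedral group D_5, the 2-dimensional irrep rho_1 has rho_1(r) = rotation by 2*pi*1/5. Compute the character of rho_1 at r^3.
chi_{rho_1}(r^3) = 2*cos(2*pi*1*3/5) = -sqrt(5)/2 - 1/2

Argument: rho_1(r^3) is rotation by angle 2*pi*1*3/5, whose trace is 2*cos(2*pi*1*3/5) = -sqrt(5)/2 - 1/2.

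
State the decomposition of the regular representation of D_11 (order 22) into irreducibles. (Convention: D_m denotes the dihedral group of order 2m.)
Each irreducible V_i of dimension d_i appears with multiplicity d_i, i.e. rho_reg = (direct sum over all irreducibles V_i) d_i V_i. The irreducible dimensions for D_11 are 1, 1, 2, 2, 2, 2, 2: 2 irreducibles of dimension 1, each with multiplicity 1; 5 irreducibles of dimension 2, each with multiplicity 2. Total dimension 2*1*1 + 5*2*2 = 22 = |G|.

Justification: General theorem: in the regular representation of a finite group G, each irreducible appears with multiplicity equal to its dimension. Check: dim(rho_reg) = sum d_i^2 = 1 + 1 + 4 + 4 + 4 + 4 + 4 = 22 = |G|.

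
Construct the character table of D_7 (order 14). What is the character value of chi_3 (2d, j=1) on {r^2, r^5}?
Conjugacy classes: {e} of size 1, {r^1, r^6} of size 2, {r^2, r^5} of size 2, {r^3, r^4} of size 2, {s, sr, ..., sr^6} of size 7.
Character table:
  irrep \ class              {e} (size 1)  {r^1, r^6} (size 2)  {r^2, r^5} (size 2)  {r^3, r^4} (size 2)  {s, sr, ..., sr^6} (size 7)
  chi_1 (triv)               1             1                    1                    1                    1                          
  chi_2 (sign: r->1, s->-1)  1             1                    1                    1                    -1                         
  chi_3 (2d, j=1)            2             2*cos(2*pi/7)        -2*cos(3*pi/7)       -2*cos(pi/7)         0                          
  chi_4 (2d, j=2)            2             -2*cos(3*pi/7)       -2*cos(pi/7)         2*cos(2*pi/7)        0                          
  chi_5 (2d, j=3)            2             -2*cos(pi/7)         2*cos(2*pi/7)        -2*cos(3*pi/7)       0                          

Spot check: chi_3 (2d, j=1) on {r^2, r^5} = -2*cos(3*pi/7).

Proof sketch: D_7 has order 2*7 = 14 with 5 conjugacy classes, hence 5 irreducibles. Sum of squared dims 1 + 1 + 4 + 4 + 4 = 14 = |G|. Linear characters come from the abelianisation; the 2-dimensional irreps have character r^k -> 2*cos(2*pi*j*k/7), reflections -> 0.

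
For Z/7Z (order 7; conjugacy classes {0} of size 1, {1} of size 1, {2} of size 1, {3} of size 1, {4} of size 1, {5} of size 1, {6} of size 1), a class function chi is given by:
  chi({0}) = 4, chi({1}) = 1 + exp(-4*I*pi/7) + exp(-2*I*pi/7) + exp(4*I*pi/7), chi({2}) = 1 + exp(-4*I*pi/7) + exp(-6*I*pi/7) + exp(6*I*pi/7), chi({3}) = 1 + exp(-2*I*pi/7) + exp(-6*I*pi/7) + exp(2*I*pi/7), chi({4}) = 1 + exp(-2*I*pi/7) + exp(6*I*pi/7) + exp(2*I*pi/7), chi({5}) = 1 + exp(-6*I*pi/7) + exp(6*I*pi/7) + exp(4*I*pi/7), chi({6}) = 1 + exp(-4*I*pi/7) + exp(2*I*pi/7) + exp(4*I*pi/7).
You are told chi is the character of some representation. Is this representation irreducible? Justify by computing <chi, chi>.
Not irreducible (reducible): <chi, chi> = 4 > 1.

Argument: <chi, chi> = (1/|G|) sum_C |C| * |chi(C)|^2 = (1/7)[1*|4|^2 + 1*|1 + exp(-4*I*pi/7) + exp(-2*I*pi/7) + exp(4*I*pi/7)|^2 + 1*|1 + exp(-4*I*pi/7) + exp(-6*I*pi/7) + exp(6*I*pi/7)|^2 + 1*|1 + exp(-2*I*pi/7) + exp(-6*I*pi/7) + exp(2*I*pi/7)|^2 + 1*|1 + exp(-2*I*pi/7) + exp(6*I*pi/7) + exp(2*I*pi/7)|^2 + 1*|1 + exp(-6*I*pi/7) + exp(6*I*pi/7) + exp(4*I*pi/7)|^2 + 1*|1 + exp(-4*I*pi/7) + exp(2*I*pi/7) + exp(4*I*pi/7)|^2]
  = (1/7)[(16) + (2) + (2) + (2) + (2) + (2) + (2)] = 28/7 = 4.
(Exp terms are combined using exp(i*s)*conj(exp(i*t)) = exp(i*(s-t)), and sums of them are collapsed using the identity that for every m > 1 the m distinct m-th roots of unity sum to 0, e.g. 1 + exp(2*I*pi/3) + exp(-2*I*pi/3) = 0.)
A character is irreducible iff <chi, chi> = 1, so this representation is reducible.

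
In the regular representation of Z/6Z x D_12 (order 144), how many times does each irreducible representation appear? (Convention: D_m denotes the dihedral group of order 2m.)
Each irreducible V_i of dimension d_i appears with multiplicity d_i, i.e. rho_reg = (direct sum over all irreducibles V_i) d_i V_i. The irreducible dimensions for Z/6Z x D_12 are 1, 1, 1, 1, 1, 1, 1, 1, 1, 1, 1, 1, 1, 1, 1, 1, 1, 1, 1, 1, 1, 1, 1, 1, 2, 2, 2, 2, 2, 2, 2, 2, 2, 2, 2, 2, 2, 2, 2, 2, 2, 2, 2, 2, 2, 2, 2, 2, 2, 2, 2, 2, 2, 2: 24 irreducibles of dimension 1, each with multiplicity 1; 30 irreducibles of dimension 2, each with multiplicity 2. Total dimension 24*1*1 + 30*2*2 = 144 = |G|.

Details: General theorem: in the regular representation of a finite group G, each irreducible appears with multiplicity equal to its dimension. Check: dim(rho_reg) = sum d_i^2 = 1 + 1 + 1 + 1 + 1 + 1 + 1 + 1 + 1 + 1 + 1 + 1 + 1 + 1 + 1 + 1 + 1 + 1 + 1 + 1 + 1 + 1 + 1 + 1 + 4 + 4 + 4 + 4 + 4 + 4 + 4 + 4 + 4 + 4 + 4 + 4 + 4 + 4 + 4 + 4 + 4 + 4 + 4 + 4 + 4 + 4 + 4 + 4 + 4 + 4 + 4 + 4 + 4 + 4 = 144 = |G|.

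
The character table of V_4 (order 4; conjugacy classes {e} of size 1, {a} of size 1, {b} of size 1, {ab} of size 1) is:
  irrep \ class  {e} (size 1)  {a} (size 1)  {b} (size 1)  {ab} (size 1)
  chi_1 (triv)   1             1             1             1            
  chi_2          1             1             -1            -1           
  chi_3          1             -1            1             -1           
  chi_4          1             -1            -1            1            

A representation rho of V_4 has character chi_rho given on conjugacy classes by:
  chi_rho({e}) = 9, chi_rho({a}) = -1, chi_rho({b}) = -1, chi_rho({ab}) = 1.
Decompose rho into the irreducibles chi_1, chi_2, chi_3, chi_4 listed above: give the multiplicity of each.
Multiplicities: chi_1: 2, chi_2: 2, chi_3: 2, chi_4: 3.

Justification: Use <chi_rho, chi> = (1/|G|) sum_C |C| * chi_rho(C) * conj(chi(C)) with |G| = 4 for each irreducible chi in the table:
  <chi_rho, chi_1> = (1/4)[1*(9)*conj(1) + 1*(-1)*conj(1) + 1*(-1)*conj(1) + 1*(1)*conj(1)]
      = (1/4)[(9) + (-1) + (-1) + (1)] = 8/4 = 2
  <chi_rho, chi_2> = (1/4)[1*(9)*conj(1) + 1*(-1)*conj(1) + 1*(-1)*conj(-1) + 1*(1)*conj(-1)]
      = (1/4)[(9) + (-1) + (1) + (-1)] = 8/4 = 2
  <chi_rho, chi_3> = (1/4)[1*(9)*conj(1) + 1*(-1)*conj(-1) + 1*(-1)*conj(1) + 1*(1)*conj(-1)]
      = (1/4)[(9) + (1) + (-1) + (-1)] = 8/4 = 2
  <chi_rho, chi_4> = (1/4)[1*(9)*conj(1) + 1*(-1)*conj(-1) + 1*(-1)*conj(-1) + 1*(1)*conj(1)]
      = (1/4)[(9) + (1) + (1) + (1)] = 12/4 = 3
Dimension check: dim(rho) = sum (mult * dim) = 2*1 + 2*1 + 2*1 + 3*1 = 9 = chi_rho(e) = 9.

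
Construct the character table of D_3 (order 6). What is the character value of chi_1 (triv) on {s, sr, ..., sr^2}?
Conjugacy classes: {e} of size 1, {r^1, r^2} of size 2, {s, sr, ..., sr^2} of size 3.
Character table:
  irrep \ class              {e} (size 1)  {r^1, r^2} (size 2)  {s, sr, ..., sr^2} (size 3)
  chi_1 (triv)               1             1                    1                          
  chi_2 (sign: r->1, s->-1)  1             1                    -1                         
  chi_3 (2d, j=1)            2             -1                   0                          

Spot check: chi_1 (triv) on {s, sr, ..., sr^2} = 1.

Working: D_3 has order 2*3 = 6 with 3 conjugacy classes, hence 3 irreducibles. Sum of squared dims 1 + 1 + 4 = 6 = |G|. Linear characters come from the abelianisation; the 2-dimensional irreps have character r^k -> 2*cos(2*pi*j*k/3), reflections -> 0.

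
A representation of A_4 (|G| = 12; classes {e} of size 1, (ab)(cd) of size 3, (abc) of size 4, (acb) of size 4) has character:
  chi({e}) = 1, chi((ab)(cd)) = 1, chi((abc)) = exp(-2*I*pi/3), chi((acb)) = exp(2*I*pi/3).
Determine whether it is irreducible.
Irreducible: <chi, chi> = 1.

Solution. <chi, chi> = (1/|G|) sum_C |C| * |chi(C)|^2 = (1/12)[1*|1|^2 + 3*|1|^2 + 4*|exp(-2*I*pi/3)|^2 + 4*|exp(2*I*pi/3)|^2]
  = (1/12)[(1) + (3) + (4) + (4)] = 12/12 = 1.
(Exp terms are combined using exp(i*s)*conj(exp(i*t)) = exp(i*(s-t)), and sums of them are collapsed using the identity that for every m > 1 the m distinct m-th roots of unity sum to 0, e.g. 1 + exp(2*I*pi/3) + exp(-2*I*pi/3) = 0.)
A character is irreducible iff <chi, chi> = 1, so this representation is irreducible.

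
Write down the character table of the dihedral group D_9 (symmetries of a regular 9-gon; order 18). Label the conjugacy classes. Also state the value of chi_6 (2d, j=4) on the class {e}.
Conjugacy classes: {e} of size 1, {r^1, r^8} of size 2, {r^2, r^7} of size 2, {r^3, r^6} of size 2, {r^4, r^5} of size 2, {s, sr, ..., sr^8} of size 9.
Character table:
  irrep \ class              {e} (size 1)  {r^1, r^8} (size 2)  {r^2, r^7} (size 2)  {r^3, r^6} (size 2)  {r^4, r^5} (size 2)  {s, sr, ..., sr^8} (size 9)
  chi_1 (triv)               1             1                    1                    1                    1                    1                          
  chi_2 (sign: r->1, s->-1)  1             1                    1                    1                    1                    -1                         
  chi_3 (2d, j=1)            2             2*cos(2*pi/9)        2*cos(4*pi/9)        -1                   -2*cos(pi/9)         0                          
  chi_4 (2d, j=2)            2             2*cos(4*pi/9)        -2*cos(pi/9)         -1                   2*cos(2*pi/9)        0                          
  chi_5 (2d, j=3)            2             -1                   -1                   2                    -1                   0                          
  chi_6 (2d, j=4)            2             -2*cos(pi/9)         2*cos(2*pi/9)        -1                   2*cos(4*pi/9)        0                          

Spot check: chi_6 (2d, j=4) on {e} = 2.

Solution. D_9 has order 2*9 = 18 with 6 conjugacy classes, hence 6 irreducibles. Sum of squared dims 1 + 1 + 4 + 4 + 4 + 4 = 18 = |G|. Linear characters come from the abelianisation; the 2-dimensional irreps have character r^k -> 2*cos(2*pi*j*k/9), reflections -> 0.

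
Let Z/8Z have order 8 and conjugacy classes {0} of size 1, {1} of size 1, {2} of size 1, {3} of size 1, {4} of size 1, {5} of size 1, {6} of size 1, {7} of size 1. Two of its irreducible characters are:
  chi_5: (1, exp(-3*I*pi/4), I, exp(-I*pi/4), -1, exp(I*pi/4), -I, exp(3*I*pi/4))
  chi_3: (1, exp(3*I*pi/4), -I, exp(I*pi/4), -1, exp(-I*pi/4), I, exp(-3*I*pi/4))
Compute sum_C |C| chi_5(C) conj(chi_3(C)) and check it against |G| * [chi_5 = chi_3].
Sum = 0; so <chi_5, chi_3> = 0 (distinct irreducibles are orthogonal).

Justification: Compute term by term over conjugacy classes (|C| * chi_5(C) * conj(chi_3(C))):
  1*(1)*conj(1) + 1*(exp(-3*I*pi/4))*conj(exp(3*I*pi/4)) + 1*(I)*conj(-I) + 1*(exp(-I*pi/4))*conj(exp(I*pi/4)) + 1*(-1)*conj(-1) + 1*(exp(I*pi/4))*conj(exp(-I*pi/4)) + 1*(-I)*conj(I) + 1*(exp(3*I*pi/4))*conj(exp(-3*I*pi/4))
  = (1) + (I) + (-1) + (-I) + (1) + (I) + (-1) + (-I)
  = 0.
(Exp terms are combined using exp(i*s)*conj(exp(i*t)) = exp(i*(s-t)), and sums of them are collapsed using the identity that for every m > 1 the m distinct m-th roots of unity sum to 0, e.g. 1 + exp(2*I*pi/3) + exp(-2*I*pi/3) = 0.)
Dividing by |G| = 8 gives 0/8 = 0, matching the row-orthogonality relation <chi_5, chi_3> = [chi_5 = chi_3].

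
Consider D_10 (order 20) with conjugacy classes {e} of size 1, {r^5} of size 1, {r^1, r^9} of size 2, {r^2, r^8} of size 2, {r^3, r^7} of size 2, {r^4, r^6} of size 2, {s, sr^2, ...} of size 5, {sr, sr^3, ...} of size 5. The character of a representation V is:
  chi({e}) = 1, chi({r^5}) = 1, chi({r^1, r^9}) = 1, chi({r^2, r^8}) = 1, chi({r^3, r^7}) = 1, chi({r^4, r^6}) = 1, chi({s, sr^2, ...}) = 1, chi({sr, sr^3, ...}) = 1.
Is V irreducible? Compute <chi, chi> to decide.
Irreducible: <chi, chi> = 1.

Reasoning: <chi, chi> = (1/|G|) sum_C |C| * |chi(C)|^2 = (1/20)[1*|1|^2 + 1*|1|^2 + 2*|1|^2 + 2*|1|^2 + 2*|1|^2 + 2*|1|^2 + 5*|1|^2 + 5*|1|^2]
  = (1/20)[(1) + (1) + (2) + (2) + (2) + (2) + (5) + (5)] = 20/20 = 1.
A character is irreducible iff <chi, chi> = 1, so this representation is irreducible.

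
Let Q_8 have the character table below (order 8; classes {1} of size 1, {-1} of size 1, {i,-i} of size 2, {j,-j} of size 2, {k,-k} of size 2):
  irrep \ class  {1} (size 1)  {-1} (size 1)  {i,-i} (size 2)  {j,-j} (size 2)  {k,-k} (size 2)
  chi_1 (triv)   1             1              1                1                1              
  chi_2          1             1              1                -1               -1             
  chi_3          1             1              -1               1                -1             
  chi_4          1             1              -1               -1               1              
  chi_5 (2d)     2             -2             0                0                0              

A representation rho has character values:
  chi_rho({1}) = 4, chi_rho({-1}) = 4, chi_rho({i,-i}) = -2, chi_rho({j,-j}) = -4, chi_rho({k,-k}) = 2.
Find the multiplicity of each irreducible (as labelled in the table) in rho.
Multiplicities: chi_1: 0, chi_2: 1, chi_3: 0, chi_4: 3, chi_5: 0.

Justification: Use <chi_rho, chi> = (1/|G|) sum_C |C| * chi_rho(C) * conj(chi(C)) with |G| = 8 for each irreducible chi in the table:
  <chi_rho, chi_1> = (1/8)[1*(4)*conj(1) + 1*(4)*conj(1) + 2*(-2)*conj(1) + 2*(-4)*conj(1) + 2*(2)*conj(1)]
      = (1/8)[(4) + (4) + (-4) + (-8) + (4)] = 0/8 = 0
  <chi_rho, chi_2> = (1/8)[1*(4)*conj(1) + 1*(4)*conj(1) + 2*(-2)*conj(1) + 2*(-4)*conj(-1) + 2*(2)*conj(-1)]
      = (1/8)[(4) + (4) + (-4) + (8) + (-4)] = 8/8 = 1
  <chi_rho, chi_3> = (1/8)[1*(4)*conj(1) + 1*(4)*conj(1) + 2*(-2)*conj(-1) + 2*(-4)*conj(1) + 2*(2)*conj(-1)]
      = (1/8)[(4) + (4) + (4) + (-8) + (-4)] = 0/8 = 0
  <chi_rho, chi_4> = (1/8)[1*(4)*conj(1) + 1*(4)*conj(1) + 2*(-2)*conj(-1) + 2*(-4)*conj(-1) + 2*(2)*conj(1)]
      = (1/8)[(4) + (4) + (4) + (8) + (4)] = 24/8 = 3
  <chi_rho, chi_5> = (1/8)[1*(4)*conj(2) + 1*(4)*conj(-2) + 2*(-2)*conj(0) + 2*(-4)*conj(0) + 2*(2)*conj(0)]
      = (1/8)[(8) + (-8) + (0) + (0) + (0)] = 0/8 = 0
Dimension check: dim(rho) = sum (mult * dim) = 0*1 + 1*1 + 0*1 + 3*1 + 0*2 = 4 = chi_rho(e) = 4.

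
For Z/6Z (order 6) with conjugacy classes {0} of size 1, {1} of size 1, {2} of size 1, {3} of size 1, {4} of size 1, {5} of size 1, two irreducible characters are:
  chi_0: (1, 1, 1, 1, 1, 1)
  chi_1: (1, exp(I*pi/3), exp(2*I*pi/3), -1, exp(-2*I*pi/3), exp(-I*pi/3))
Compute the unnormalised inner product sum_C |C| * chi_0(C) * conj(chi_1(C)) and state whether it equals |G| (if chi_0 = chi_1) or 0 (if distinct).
Sum = 0; so <chi_0, chi_1> = 0 (distinct irreducibles are orthogonal).

Compute term by term over conjugacy classes (|C| * chi_0(C) * conj(chi_1(C))):
  1*(1)*conj(1) + 1*(1)*conj(exp(I*pi/3)) + 1*(1)*conj(exp(2*I*pi/3)) + 1*(1)*conj(-1) + 1*(1)*conj(exp(-2*I*pi/3)) + 1*(1)*conj(exp(-I*pi/3))
  = (1) + (exp(-I*pi/3)) + (exp(-2*I*pi/3)) + (-1) + (exp(2*I*pi/3)) + (exp(I*pi/3))
  = 0.
(Exp terms are combined using exp(i*s)*conj(exp(i*t)) = exp(i*(s-t)), and sums of them are collapsed using the identity that for every m > 1 the m distinct m-th roots of unity sum to 0, e.g. 1 + exp(2*I*pi/3) + exp(-2*I*pi/3) = 0.)
Dividing by |G| = 6 gives 0/6 = 0, matching the row-orthogonality relation <chi_0, chi_1> = [chi_0 = chi_1].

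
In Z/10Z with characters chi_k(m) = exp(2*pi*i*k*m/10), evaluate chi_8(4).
chi_8(4) = zeta_10^32 = exp(2*I*pi/5)

Justification: chi_8(4) = zeta_10^(8*4) = zeta_10^32. Since zeta_10^10 = 1, this equals zeta_10^2 = exp(2*pi*i*2/10) = exp(2*I*pi/5).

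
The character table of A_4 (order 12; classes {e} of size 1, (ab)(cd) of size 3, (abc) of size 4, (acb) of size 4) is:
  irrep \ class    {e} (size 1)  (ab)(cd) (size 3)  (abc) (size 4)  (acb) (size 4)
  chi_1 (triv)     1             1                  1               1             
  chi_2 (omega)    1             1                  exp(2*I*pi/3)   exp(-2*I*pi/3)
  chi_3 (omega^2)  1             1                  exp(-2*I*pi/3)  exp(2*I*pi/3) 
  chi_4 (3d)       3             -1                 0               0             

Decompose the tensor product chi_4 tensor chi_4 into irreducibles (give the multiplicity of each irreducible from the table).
chi_4 tensor chi_4 = chi_1 + chi_2 + chi_3 + 2*chi_4 (all other irreducibles have multiplicity 0).

Argument: The character of a tensor product is the pointwise product (chi_4 * chi_4)(C) = chi_4(C) * chi_4(C):
  {e}: (3)*(3), (ab)(cd): (-1)*(-1), (abc): (0)*(0), (acb): (0)*(0)
so (chi_4 * chi_4) takes values
  {e} -> 9, (ab)(cd) -> 1, (abc) -> 0, (acb) -> 0.
Now take the inner product of this character with each irreducible chi from the table, <chi_4*chi_4, chi> = (1/12) sum_C |C| (chi_4*chi_4)(C) conj(chi(C)):
  <chi_4*chi_4, chi_1> = (1/12)[1*(9)*conj(1) + 3*(1)*conj(1) + 4*(0)*conj(1) + 4*(0)*conj(1)]
      = (1/12)[(9) + (3) + (0) + (0)] = 12/12 = 1
  <chi_4*chi_4, chi_2> = (1/12)[1*(9)*conj(1) + 3*(1)*conj(1) + 4*(0)*conj(exp(2*I*pi/3)) + 4*(0)*conj(exp(-2*I*pi/3))]
      = (1/12)[(9) + (3) + (0) + (0)] = 12/12 = 1
  <chi_4*chi_4, chi_3> = (1/12)[1*(9)*conj(1) + 3*(1)*conj(1) + 4*(0)*conj(exp(-2*I*pi/3)) + 4*(0)*conj(exp(2*I*pi/3))]
      = (1/12)[(9) + (3) + (0) + (0)] = 12/12 = 1
  <chi_4*chi_4, chi_4> = (1/12)[1*(9)*conj(3) + 3*(1)*conj(-1) + 4*(0)*conj(0) + 4*(0)*conj(0)]
      = (1/12)[(27) + (-3) + (0) + (0)] = 24/12 = 2
(Exp terms are combined using exp(i*s)*conj(exp(i*t)) = exp(i*(s-t)), and sums of them are collapsed using the identity that for every m > 1 the m distinct m-th roots of unity sum to 0, e.g. 1 + exp(2*I*pi/3) + exp(-2*I*pi/3) = 0.)
Hence the multiplicities are chi_1: 1, chi_2: 1, chi_3: 1, chi_4: 2. Dimension check: dim(chi_4)*dim(chi_4) = 3*3 = 9 and sum (mult * dim) = 1*1 + 1*1 + 1*1 + 2*3 = 9.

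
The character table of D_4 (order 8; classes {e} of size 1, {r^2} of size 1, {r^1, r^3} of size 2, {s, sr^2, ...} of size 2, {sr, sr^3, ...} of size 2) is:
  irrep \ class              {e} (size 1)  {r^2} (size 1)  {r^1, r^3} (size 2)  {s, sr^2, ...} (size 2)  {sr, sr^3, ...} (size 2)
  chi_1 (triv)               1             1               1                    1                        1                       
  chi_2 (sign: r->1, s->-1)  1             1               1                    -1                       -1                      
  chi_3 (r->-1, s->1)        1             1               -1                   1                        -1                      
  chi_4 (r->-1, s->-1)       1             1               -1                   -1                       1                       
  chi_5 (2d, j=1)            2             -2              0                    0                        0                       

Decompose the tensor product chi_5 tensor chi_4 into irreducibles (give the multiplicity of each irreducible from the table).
chi_5 tensor chi_4 = chi_5 (all other irreducibles have multiplicity 0).

Justification: The character of a tensor product is the pointwise product (chi_5 * chi_4)(C) = chi_5(C) * chi_4(C):
  {e}: (2)*(1), {r^2}: (-2)*(1), {r^1, r^3}: (0)*(-1), {s, sr^2, ...}: (0)*(-1), {sr, sr^3, ...}: (0)*(1)
so (chi_5 * chi_4) takes values
  {e} -> 2, {r^2} -> -2, {r^1, r^3} -> 0, {s, sr^2, ...} -> 0, {sr, sr^3, ...} -> 0.
Now take the inner product of this character with each irreducible chi from the table, <chi_5*chi_4, chi> = (1/8) sum_C |C| (chi_5*chi_4)(C) conj(chi(C)):
  <chi_5*chi_4, chi_1> = (1/8)[1*(2)*conj(1) + 1*(-2)*conj(1) + 2*(0)*conj(1) + 2*(0)*conj(1) + 2*(0)*conj(1)]
      = (1/8)[(2) + (-2) + (0) + (0) + (0)] = 0/8 = 0
  <chi_5*chi_4, chi_2> = (1/8)[1*(2)*conj(1) + 1*(-2)*conj(1) + 2*(0)*conj(1) + 2*(0)*conj(-1) + 2*(0)*conj(-1)]
      = (1/8)[(2) + (-2) + (0) + (0) + (0)] = 0/8 = 0
  <chi_5*chi_4, chi_3> = (1/8)[1*(2)*conj(1) + 1*(-2)*conj(1) + 2*(0)*conj(-1) + 2*(0)*conj(1) + 2*(0)*conj(-1)]
      = (1/8)[(2) + (-2) + (0) + (0) + (0)] = 0/8 = 0
  <chi_5*chi_4, chi_4> = (1/8)[1*(2)*conj(1) + 1*(-2)*conj(1) + 2*(0)*conj(-1) + 2*(0)*conj(-1) + 2*(0)*conj(1)]
      = (1/8)[(2) + (-2) + (0) + (0) + (0)] = 0/8 = 0
  <chi_5*chi_4, chi_5> = (1/8)[1*(2)*conj(2) + 1*(-2)*conj(-2) + 2*(0)*conj(0) + 2*(0)*conj(0) + 2*(0)*conj(0)]
      = (1/8)[(4) + (4) + (0) + (0) + (0)] = 8/8 = 1
Hence the multiplicities are chi_5: 1. Dimension check: dim(chi_5)*dim(chi_4) = 2*1 = 2 and sum (mult * dim) = 1*2 = 2.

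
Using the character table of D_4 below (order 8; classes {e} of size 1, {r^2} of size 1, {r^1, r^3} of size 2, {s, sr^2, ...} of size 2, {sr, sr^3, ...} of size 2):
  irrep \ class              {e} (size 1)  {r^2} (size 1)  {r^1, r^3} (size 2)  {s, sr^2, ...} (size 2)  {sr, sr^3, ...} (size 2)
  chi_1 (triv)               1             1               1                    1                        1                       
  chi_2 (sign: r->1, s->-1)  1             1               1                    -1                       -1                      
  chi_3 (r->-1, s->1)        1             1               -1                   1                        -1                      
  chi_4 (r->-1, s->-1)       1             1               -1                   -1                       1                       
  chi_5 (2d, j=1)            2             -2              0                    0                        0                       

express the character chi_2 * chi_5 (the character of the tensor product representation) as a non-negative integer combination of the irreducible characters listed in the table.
chi_2 tensor chi_5 = chi_5 (all other irreducibles have multiplicity 0).

Explanation: The character of a tensor product is the pointwise product (chi_2 * chi_5)(C) = chi_2(C) * chi_5(C):
  {e}: (1)*(2), {r^2}: (1)*(-2), {r^1, r^3}: (1)*(0), {s, sr^2, ...}: (-1)*(0), {sr, sr^3, ...}: (-1)*(0)
so (chi_2 * chi_5) takes values
  {e} -> 2, {r^2} -> -2, {r^1, r^3} -> 0, {s, sr^2, ...} -> 0, {sr, sr^3, ...} -> 0.
Now take the inner product of this character with each irreducible chi from the table, <chi_2*chi_5, chi> = (1/8) sum_C |C| (chi_2*chi_5)(C) conj(chi(C)):
  <chi_2*chi_5, chi_1> = (1/8)[1*(2)*conj(1) + 1*(-2)*conj(1) + 2*(0)*conj(1) + 2*(0)*conj(1) + 2*(0)*conj(1)]
      = (1/8)[(2) + (-2) + (0) + (0) + (0)] = 0/8 = 0
  <chi_2*chi_5, chi_2> = (1/8)[1*(2)*conj(1) + 1*(-2)*conj(1) + 2*(0)*conj(1) + 2*(0)*conj(-1) + 2*(0)*conj(-1)]
      = (1/8)[(2) + (-2) + (0) + (0) + (0)] = 0/8 = 0
  <chi_2*chi_5, chi_3> = (1/8)[1*(2)*conj(1) + 1*(-2)*conj(1) + 2*(0)*conj(-1) + 2*(0)*conj(1) + 2*(0)*conj(-1)]
      = (1/8)[(2) + (-2) + (0) + (0) + (0)] = 0/8 = 0
  <chi_2*chi_5, chi_4> = (1/8)[1*(2)*conj(1) + 1*(-2)*conj(1) + 2*(0)*conj(-1) + 2*(0)*conj(-1) + 2*(0)*conj(1)]
      = (1/8)[(2) + (-2) + (0) + (0) + (0)] = 0/8 = 0
  <chi_2*chi_5, chi_5> = (1/8)[1*(2)*conj(2) + 1*(-2)*conj(-2) + 2*(0)*conj(0) + 2*(0)*conj(0) + 2*(0)*conj(0)]
      = (1/8)[(4) + (4) + (0) + (0) + (0)] = 8/8 = 1
Hence the multiplicities are chi_5: 1. Dimension check: dim(chi_2)*dim(chi_5) = 1*2 = 2 and sum (mult * dim) = 1*2 = 2.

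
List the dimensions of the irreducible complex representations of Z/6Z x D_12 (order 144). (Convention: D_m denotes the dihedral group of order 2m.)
Dimensions: 1, 1, 1, 1, 1, 1, 1, 1, 1, 1, 1, 1, 1, 1, 1, 1, 1, 1, 1, 1, 1, 1, 1, 1, 2, 2, 2, 2, 2, 2, 2, 2, 2, 2, 2, 2, 2, 2, 2, 2, 2, 2, 2, 2, 2, 2, 2, 2, 2, 2, 2, 2, 2, 2

There are 54 irreducibles (= number of conjugacy classes). Their dimensions d_i satisfy sum d_i^2 = |G| = 144: 1 + 1 + 1 + 1 + 1 + 1 + 1 + 1 + 1 + 1 + 1 + 1 + 1 + 1 + 1 + 1 + 1 + 1 + 1 + 1 + 1 + 1 + 1 + 1 + 4 + 4 + 4 + 4 + 4 + 4 + 4 + 4 + 4 + 4 + 4 + 4 + 4 + 4 + 4 + 4 + 4 + 4 + 4 + 4 + 4 + 4 + 4 + 4 + 4 + 4 + 4 + 4 + 4 + 4 = 144. (For the product with Z/6Z: each of the 6 1-dim characters of Z/6Z tensors with each irrep of D_12, giving 6 copies of each D_12-dimension.)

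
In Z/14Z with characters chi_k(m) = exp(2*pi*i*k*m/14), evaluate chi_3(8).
chi_3(8) = zeta_14^24 = exp(-4*I*pi/7)

Proof sketch: chi_3(8) = zeta_14^(3*8) = zeta_14^24. Since zeta_14^14 = 1, this equals zeta_14^10 = exp(2*pi*i*10/14) = exp(-4*I*pi/7).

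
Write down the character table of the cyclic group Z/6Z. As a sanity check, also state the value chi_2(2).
Character table of Z/6Z (irreps indexed chi_0,...,chi_5 with chi_k(m) = zeta_6^(k*m), zeta_6 = exp(2*pi*i/6)):
  irrep \ class  {0} (size 1)  {1} (size 1)    {2} (size 1)    {3} (size 1)  {4} (size 1)    {5} (size 1)  
  chi_0          1             1               1               1             1               1             
  chi_1          1             exp(I*pi/3)     exp(2*I*pi/3)   -1            exp(-2*I*pi/3)  exp(-I*pi/3)  
  chi_2          1             exp(2*I*pi/3)   exp(-2*I*pi/3)  1             exp(2*I*pi/3)   exp(-2*I*pi/3)
  chi_3          1             -1              1               -1            1               -1            
  chi_4          1             exp(-2*I*pi/3)  exp(2*I*pi/3)   1             exp(-2*I*pi/3)  exp(2*I*pi/3) 
  chi_5          1             exp(-I*pi/3)    exp(-2*I*pi/3)  -1            exp(2*I*pi/3)   exp(I*pi/3)   

Spot check: chi_2(2) = zeta_6^(2*2) = zeta_6^4 = exp(-2*I*pi/3).

Proof sketch: Z/6Z is abelian, so all 6 irreducible complex representations are 1-dimensional. They are given by chi_k(m) = zeta_6^(k*m) for k = 0,...,5. Row orthogonality: sum_m chi_k(m) conj(chi_l(m)) = 6 * [k = l].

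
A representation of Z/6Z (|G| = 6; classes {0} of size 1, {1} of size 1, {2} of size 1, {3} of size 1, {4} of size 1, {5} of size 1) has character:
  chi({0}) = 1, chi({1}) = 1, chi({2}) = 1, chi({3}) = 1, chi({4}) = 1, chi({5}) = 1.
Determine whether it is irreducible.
Irreducible: <chi, chi> = 1.

Working: <chi, chi> = (1/|G|) sum_C |C| * |chi(C)|^2 = (1/6)[1*|1|^2 + 1*|1|^2 + 1*|1|^2 + 1*|1|^2 + 1*|1|^2 + 1*|1|^2]
  = (1/6)[(1) + (1) + (1) + (1) + (1) + (1)] = 6/6 = 1.
(Exp terms are combined using exp(i*s)*conj(exp(i*t)) = exp(i*(s-t)), and sums of them are collapsed using the identity that for every m > 1 the m distinct m-th roots of unity sum to 0, e.g. 1 + exp(2*I*pi/3) + exp(-2*I*pi/3) = 0.)
A character is irreducible iff <chi, chi> = 1, so this representation is irreducible.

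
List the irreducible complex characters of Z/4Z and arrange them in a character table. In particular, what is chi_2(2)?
Character table of Z/4Z (irreps indexed chi_0,...,chi_3 with chi_k(m) = zeta_4^(k*m), zeta_4 = exp(2*pi*i/4)):
  irrep \ class  {0} (size 1)  {1} (size 1)  {2} (size 1)  {3} (size 1)
  chi_0          1             1             1             1           
  chi_1          1             I             -1            -I          
  chi_2          1             -1            1             -1          
  chi_3          1             -I            -1            I           

Spot check: chi_2(2) = zeta_4^(2*2) = zeta_4^4 = 1.

Working: Z/4Z is abelian, so all 4 irreducible complex representations are 1-dimensional. They are given by chi_k(m) = zeta_4^(k*m) for k = 0,...,3. Row orthogonality: sum_m chi_k(m) conj(chi_l(m)) = 4 * [k = l].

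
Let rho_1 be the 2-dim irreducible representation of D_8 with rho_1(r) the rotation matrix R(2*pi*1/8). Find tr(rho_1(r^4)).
chi_{rho_1}(r^4) = 2*cos(2*pi*1*4/8) = -2

Argument: rho_1(r^4) is rotation by angle 2*pi*1*4/8, whose trace is 2*cos(2*pi*1*4/8) = -2.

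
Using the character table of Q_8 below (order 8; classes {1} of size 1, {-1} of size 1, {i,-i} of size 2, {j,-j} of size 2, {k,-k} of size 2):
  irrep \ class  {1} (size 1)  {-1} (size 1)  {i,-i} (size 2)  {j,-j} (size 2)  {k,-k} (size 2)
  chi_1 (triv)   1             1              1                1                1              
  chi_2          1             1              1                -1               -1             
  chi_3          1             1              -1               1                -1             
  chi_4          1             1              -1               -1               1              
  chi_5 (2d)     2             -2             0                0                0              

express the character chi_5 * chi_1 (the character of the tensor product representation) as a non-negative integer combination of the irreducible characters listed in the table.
chi_5 tensor chi_1 = chi_5 (all other irreducibles have multiplicity 0).

Solution. The character of a tensor product is the pointwise product (chi_5 * chi_1)(C) = chi_5(C) * chi_1(C):
  {1}: (2)*(1), {-1}: (-2)*(1), {i,-i}: (0)*(1), {j,-j}: (0)*(1), {k,-k}: (0)*(1)
so (chi_5 * chi_1) takes values
  {1} -> 2, {-1} -> -2, {i,-i} -> 0, {j,-j} -> 0, {k,-k} -> 0.
Now take the inner product of this character with each irreducible chi from the table, <chi_5*chi_1, chi> = (1/8) sum_C |C| (chi_5*chi_1)(C) conj(chi(C)):
  <chi_5*chi_1, chi_1> = (1/8)[1*(2)*conj(1) + 1*(-2)*conj(1) + 2*(0)*conj(1) + 2*(0)*conj(1) + 2*(0)*conj(1)]
      = (1/8)[(2) + (-2) + (0) + (0) + (0)] = 0/8 = 0
  <chi_5*chi_1, chi_2> = (1/8)[1*(2)*conj(1) + 1*(-2)*conj(1) + 2*(0)*conj(1) + 2*(0)*conj(-1) + 2*(0)*conj(-1)]
      = (1/8)[(2) + (-2) + (0) + (0) + (0)] = 0/8 = 0
  <chi_5*chi_1, chi_3> = (1/8)[1*(2)*conj(1) + 1*(-2)*conj(1) + 2*(0)*conj(-1) + 2*(0)*conj(1) + 2*(0)*conj(-1)]
      = (1/8)[(2) + (-2) + (0) + (0) + (0)] = 0/8 = 0
  <chi_5*chi_1, chi_4> = (1/8)[1*(2)*conj(1) + 1*(-2)*conj(1) + 2*(0)*conj(-1) + 2*(0)*conj(-1) + 2*(0)*conj(1)]
      = (1/8)[(2) + (-2) + (0) + (0) + (0)] = 0/8 = 0
  <chi_5*chi_1, chi_5> = (1/8)[1*(2)*conj(2) + 1*(-2)*conj(-2) + 2*(0)*conj(0) + 2*(0)*conj(0) + 2*(0)*conj(0)]
      = (1/8)[(4) + (4) + (0) + (0) + (0)] = 8/8 = 1
Hence the multiplicities are chi_5: 1. Dimension check: dim(chi_5)*dim(chi_1) = 2*1 = 2 and sum (mult * dim) = 1*2 = 2.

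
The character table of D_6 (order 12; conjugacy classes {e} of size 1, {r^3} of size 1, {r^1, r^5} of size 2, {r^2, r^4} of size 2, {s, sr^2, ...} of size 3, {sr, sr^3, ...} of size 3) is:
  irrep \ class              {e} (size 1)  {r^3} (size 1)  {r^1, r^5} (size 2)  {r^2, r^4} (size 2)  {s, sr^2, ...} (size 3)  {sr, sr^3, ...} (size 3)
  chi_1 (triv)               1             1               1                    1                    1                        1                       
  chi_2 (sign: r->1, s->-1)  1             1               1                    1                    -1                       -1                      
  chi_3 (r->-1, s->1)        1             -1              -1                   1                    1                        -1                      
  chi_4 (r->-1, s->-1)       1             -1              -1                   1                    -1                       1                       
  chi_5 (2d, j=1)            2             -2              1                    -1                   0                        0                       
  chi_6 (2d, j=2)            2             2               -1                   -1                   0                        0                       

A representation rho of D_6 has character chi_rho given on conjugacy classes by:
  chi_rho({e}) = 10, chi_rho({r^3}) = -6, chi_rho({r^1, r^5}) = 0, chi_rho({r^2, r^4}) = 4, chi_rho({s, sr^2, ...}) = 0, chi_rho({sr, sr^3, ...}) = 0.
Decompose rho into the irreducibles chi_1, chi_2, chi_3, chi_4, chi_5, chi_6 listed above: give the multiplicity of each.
Multiplicities: chi_1: 1, chi_2: 1, chi_3: 2, chi_4: 2, chi_5: 2, chi_6: 0.

Reasoning: Use <chi_rho, chi> = (1/|G|) sum_C |C| * chi_rho(C) * conj(chi(C)) with |G| = 12 for each irreducible chi in the table:
  <chi_rho, chi_1> = (1/12)[1*(10)*conj(1) + 1*(-6)*conj(1) + 2*(0)*conj(1) + 2*(4)*conj(1) + 3*(0)*conj(1) + 3*(0)*conj(1)]
      = (1/12)[(10) + (-6) + (0) + (8) + (0) + (0)] = 12/12 = 1
  <chi_rho, chi_2> = (1/12)[1*(10)*conj(1) + 1*(-6)*conj(1) + 2*(0)*conj(1) + 2*(4)*conj(1) + 3*(0)*conj(-1) + 3*(0)*conj(-1)]
      = (1/12)[(10) + (-6) + (0) + (8) + (0) + (0)] = 12/12 = 1
  <chi_rho, chi_3> = (1/12)[1*(10)*conj(1) + 1*(-6)*conj(-1) + 2*(0)*conj(-1) + 2*(4)*conj(1) + 3*(0)*conj(1) + 3*(0)*conj(-1)]
      = (1/12)[(10) + (6) + (0) + (8) + (0) + (0)] = 24/12 = 2
  <chi_rho, chi_4> = (1/12)[1*(10)*conj(1) + 1*(-6)*conj(-1) + 2*(0)*conj(-1) + 2*(4)*conj(1) + 3*(0)*conj(-1) + 3*(0)*conj(1)]
      = (1/12)[(10) + (6) + (0) + (8) + (0) + (0)] = 24/12 = 2
  <chi_rho, chi_5> = (1/12)[1*(10)*conj(2) + 1*(-6)*conj(-2) + 2*(0)*conj(1) + 2*(4)*conj(-1) + 3*(0)*conj(0) + 3*(0)*conj(0)]
      = (1/12)[(20) + (12) + (0) + (-8) + (0) + (0)] = 24/12 = 2
  <chi_rho, chi_6> = (1/12)[1*(10)*conj(2) + 1*(-6)*conj(2) + 2*(0)*conj(-1) + 2*(4)*conj(-1) + 3*(0)*conj(0) + 3*(0)*conj(0)]
      = (1/12)[(20) + (-12) + (0) + (-8) + (0) + (0)] = 0/12 = 0
Dimension check: dim(rho) = sum (mult * dim) = 1*1 + 1*1 + 2*1 + 2*1 + 2*2 + 0*2 = 10 = chi_rho(e) = 10.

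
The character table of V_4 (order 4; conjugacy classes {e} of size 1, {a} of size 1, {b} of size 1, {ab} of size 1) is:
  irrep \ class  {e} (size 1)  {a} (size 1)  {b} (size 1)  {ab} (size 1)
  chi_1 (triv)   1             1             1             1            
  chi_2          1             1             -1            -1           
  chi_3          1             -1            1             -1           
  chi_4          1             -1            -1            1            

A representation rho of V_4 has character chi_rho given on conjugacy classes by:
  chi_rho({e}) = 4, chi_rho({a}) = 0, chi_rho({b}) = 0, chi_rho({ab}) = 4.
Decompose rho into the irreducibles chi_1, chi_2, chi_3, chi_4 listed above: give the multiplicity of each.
Multiplicities: chi_1: 2, chi_2: 0, chi_3: 0, chi_4: 2.

Why: Use <chi_rho, chi> = (1/|G|) sum_C |C| * chi_rho(C) * conj(chi(C)) with |G| = 4 for each irreducible chi in the table:
  <chi_rho, chi_1> = (1/4)[1*(4)*conj(1) + 1*(0)*conj(1) + 1*(0)*conj(1) + 1*(4)*conj(1)]
      = (1/4)[(4) + (0) + (0) + (4)] = 8/4 = 2
  <chi_rho, chi_2> = (1/4)[1*(4)*conj(1) + 1*(0)*conj(1) + 1*(0)*conj(-1) + 1*(4)*conj(-1)]
      = (1/4)[(4) + (0) + (0) + (-4)] = 0/4 = 0
  <chi_rho, chi_3> = (1/4)[1*(4)*conj(1) + 1*(0)*conj(-1) + 1*(0)*conj(1) + 1*(4)*conj(-1)]
      = (1/4)[(4) + (0) + (0) + (-4)] = 0/4 = 0
  <chi_rho, chi_4> = (1/4)[1*(4)*conj(1) + 1*(0)*conj(-1) + 1*(0)*conj(-1) + 1*(4)*conj(1)]
      = (1/4)[(4) + (0) + (0) + (4)] = 8/4 = 2
Dimension check: dim(rho) = sum (mult * dim) = 2*1 + 0*1 + 0*1 + 2*1 = 4 = chi_rho(e) = 4.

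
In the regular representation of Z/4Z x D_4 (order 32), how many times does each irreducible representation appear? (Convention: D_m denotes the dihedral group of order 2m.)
Each irreducible V_i of dimension d_i appears with multiplicity d_i, i.e. rho_reg = (direct sum over all irreducibles V_i) d_i V_i. The irreducible dimensions for Z/4Z x D_4 are 1, 1, 1, 1, 1, 1, 1, 1, 1, 1, 1, 1, 1, 1, 1, 1, 2, 2, 2, 2: 16 irreducibles of dimension 1, each with multiplicity 1; 4 irreducibles of dimension 2, each with multiplicity 2. Total dimension 16*1*1 + 4*2*2 = 32 = |G|.

Derivation: General theorem: in the regular representation of a finite group G, each irreducible appears with multiplicity equal to its dimension. Check: dim(rho_reg) = sum d_i^2 = 1 + 1 + 1 + 1 + 1 + 1 + 1 + 1 + 1 + 1 + 1 + 1 + 1 + 1 + 1 + 1 + 4 + 4 + 4 + 4 = 32 = |G|.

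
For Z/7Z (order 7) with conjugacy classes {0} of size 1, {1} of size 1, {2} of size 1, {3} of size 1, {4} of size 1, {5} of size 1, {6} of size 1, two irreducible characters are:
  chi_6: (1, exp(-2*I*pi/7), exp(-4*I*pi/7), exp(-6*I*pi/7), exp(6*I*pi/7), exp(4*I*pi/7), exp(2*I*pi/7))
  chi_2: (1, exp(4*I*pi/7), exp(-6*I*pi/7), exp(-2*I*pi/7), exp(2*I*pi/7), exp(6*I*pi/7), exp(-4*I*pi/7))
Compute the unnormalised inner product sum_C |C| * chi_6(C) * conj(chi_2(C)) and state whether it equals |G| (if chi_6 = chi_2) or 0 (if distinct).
Sum = 0; so <chi_6, chi_2> = 0 (distinct irreducibles are orthogonal).

Derivation: Compute term by term over conjugacy classes (|C| * chi_6(C) * conj(chi_2(C))):
  1*(1)*conj(1) + 1*(exp(-2*I*pi/7))*conj(exp(4*I*pi/7)) + 1*(exp(-4*I*pi/7))*conj(exp(-6*I*pi/7)) + 1*(exp(-6*I*pi/7))*conj(exp(-2*I*pi/7)) + 1*(exp(6*I*pi/7))*conj(exp(2*I*pi/7)) + 1*(exp(4*I*pi/7))*conj(exp(6*I*pi/7)) + 1*(exp(2*I*pi/7))*conj(exp(-4*I*pi/7))
  = (1) + (exp(-6*I*pi/7)) + (exp(2*I*pi/7)) + (exp(-4*I*pi/7)) + (exp(4*I*pi/7)) + (exp(-2*I*pi/7)) + (exp(6*I*pi/7))
  = 0.
(Exp terms are combined using exp(i*s)*conj(exp(i*t)) = exp(i*(s-t)), and sums of them are collapsed using the identity that for every m > 1 the m distinct m-th roots of unity sum to 0, e.g. 1 + exp(2*I*pi/3) + exp(-2*I*pi/3) = 0.)
Dividing by |G| = 7 gives 0/7 = 0, matching the row-orthogonality relation <chi_6, chi_2> = [chi_6 = chi_2].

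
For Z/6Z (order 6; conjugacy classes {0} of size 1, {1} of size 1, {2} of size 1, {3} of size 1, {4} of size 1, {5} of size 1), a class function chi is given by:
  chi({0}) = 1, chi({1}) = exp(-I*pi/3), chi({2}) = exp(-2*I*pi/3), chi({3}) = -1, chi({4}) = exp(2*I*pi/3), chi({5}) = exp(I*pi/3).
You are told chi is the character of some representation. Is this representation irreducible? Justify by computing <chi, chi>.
Irreducible: <chi, chi> = 1.

Argument: <chi, chi> = (1/|G|) sum_C |C| * |chi(C)|^2 = (1/6)[1*|1|^2 + 1*|exp(-I*pi/3)|^2 + 1*|exp(-2*I*pi/3)|^2 + 1*|-1|^2 + 1*|exp(2*I*pi/3)|^2 + 1*|exp(I*pi/3)|^2]
  = (1/6)[(1) + (1) + (1) + (1) + (1) + (1)] = 6/6 = 1.
(Exp terms are combined using exp(i*s)*conj(exp(i*t)) = exp(i*(s-t)), and sums of them are collapsed using the identity that for every m > 1 the m distinct m-th roots of unity sum to 0, e.g. 1 + exp(2*I*pi/3) + exp(-2*I*pi/3) = 0.)
A character is irreducible iff <chi, chi> = 1, so this representation is irreducible.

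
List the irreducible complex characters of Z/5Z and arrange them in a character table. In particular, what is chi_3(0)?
Character table of Z/5Z (irreps indexed chi_0,...,chi_4 with chi_k(m) = zeta_5^(k*m), zeta_5 = exp(2*pi*i/5)):
  irrep \ class  {0} (size 1)  {1} (size 1)    {2} (size 1)    {3} (size 1)    {4} (size 1)  
  chi_0          1             1               1               1               1             
  chi_1          1             exp(2*I*pi/5)   exp(4*I*pi/5)   exp(-4*I*pi/5)  exp(-2*I*pi/5)
  chi_2          1             exp(4*I*pi/5)   exp(-2*I*pi/5)  exp(2*I*pi/5)   exp(-4*I*pi/5)
  chi_3          1             exp(-4*I*pi/5)  exp(2*I*pi/5)   exp(-2*I*pi/5)  exp(4*I*pi/5) 
  chi_4          1             exp(-2*I*pi/5)  exp(-4*I*pi/5)  exp(4*I*pi/5)   exp(2*I*pi/5) 

Spot check: chi_3(0) = zeta_5^(3*0) = zeta_5^0 = 1.

Reasoning: Z/5Z is abelian, so all 5 irreducible complex representations are 1-dimensional. They are given by chi_k(m) = zeta_5^(k*m) for k = 0,...,4. Row orthogonality: sum_m chi_k(m) conj(chi_l(m)) = 5 * [k = l].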